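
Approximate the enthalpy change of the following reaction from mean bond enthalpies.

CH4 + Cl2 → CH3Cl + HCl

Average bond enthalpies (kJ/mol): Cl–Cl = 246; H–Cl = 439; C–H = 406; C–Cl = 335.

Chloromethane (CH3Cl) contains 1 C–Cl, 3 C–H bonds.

Bonds broken (reactants):
  C–H: 4 × 406 = 1624
  Cl–Cl: 1 × 246 = 246
  Σ(broken) = 1870 kJ
Bonds formed (products):
  C–Cl: 1 × 335 = 335
  C–H: 3 × 406 = 1218
  H–Cl: 1 × 439 = 439
  Σ(formed) = 1992 kJ
ΔH = Σ(broken) − Σ(formed) = 1870 − 1992 = −122 kJ

ΔH ≈ −122 kJ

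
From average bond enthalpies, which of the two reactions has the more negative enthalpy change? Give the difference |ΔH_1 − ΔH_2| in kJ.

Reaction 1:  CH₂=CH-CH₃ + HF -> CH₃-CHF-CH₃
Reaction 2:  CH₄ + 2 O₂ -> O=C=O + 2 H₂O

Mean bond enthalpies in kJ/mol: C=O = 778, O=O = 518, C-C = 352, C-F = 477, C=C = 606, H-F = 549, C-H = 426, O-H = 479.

Reaction 1:
  Bonds broken (reactants):
    C-C: 1 × 352 = 352
    C-H: 6 × 426 = 2556
    C=C: 1 × 606 = 606
    H-F: 1 × 549 = 549
    Σ(broken) = 4063 kJ
  Bonds formed (products):
    C-C: 2 × 352 = 704
    C-F: 1 × 477 = 477
    C-H: 7 × 426 = 2982
    Σ(formed) = 4163 kJ
  ΔH_1 = 4063 − 4163 = −100 kJ
Reaction 2:
  Bonds broken (reactants):
    C-H: 4 × 426 = 1704
    O=O: 2 × 518 = 1036
    Σ(broken) = 2740 kJ
  Bonds formed (products):
    C=O: 2 × 778 = 1556
    O-H: 4 × 479 = 1916
    Σ(formed) = 3472 kJ
  ΔH_2 = 2740 − 3472 = −732 kJ
ΔH_1 − ΔH_2 = +632 kJ, so reaction 2 has the more negative ΔH; |ΔH_1 − ΔH_2| = 632 kJ.

Reaction 2, by 632 kJ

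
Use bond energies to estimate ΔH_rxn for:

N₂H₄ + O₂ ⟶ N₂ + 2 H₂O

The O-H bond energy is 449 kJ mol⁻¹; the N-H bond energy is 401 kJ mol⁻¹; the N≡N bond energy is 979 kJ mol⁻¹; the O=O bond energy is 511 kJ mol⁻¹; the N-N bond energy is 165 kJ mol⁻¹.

Bonds broken (reactants):
  N-H: 4 × 401 = 1604
  N-N: 1 × 165 = 165
  O=O: 1 × 511 = 511
  Σ(broken) = 2280 kJ
Bonds formed (products):
  N≡N: 1 × 979 = 979
  O-H: 4 × 449 = 1796
  Σ(formed) = 2775 kJ
ΔH = Σ(broken) − Σ(formed) = 2280 − 2775 = −495 kJ

ΔH ≈ −495 kJ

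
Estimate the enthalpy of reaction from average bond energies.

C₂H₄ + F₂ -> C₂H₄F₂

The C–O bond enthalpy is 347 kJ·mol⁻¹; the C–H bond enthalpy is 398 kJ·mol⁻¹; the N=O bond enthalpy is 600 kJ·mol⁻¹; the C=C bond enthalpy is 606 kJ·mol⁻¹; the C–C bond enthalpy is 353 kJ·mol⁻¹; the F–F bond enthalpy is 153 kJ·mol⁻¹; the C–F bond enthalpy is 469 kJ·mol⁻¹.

Bonds broken (reactants):
  C–H: 4 × 398 = 1592
  C=C: 1 × 606 = 606
  F–F: 1 × 153 = 153
  Σ(broken) = 2351 kJ
Bonds formed (products):
  C–C: 1 × 353 = 353
  C–F: 2 × 469 = 938
  C–H: 4 × 398 = 1592
  Σ(formed) = 2883 kJ
ΔH = Σ(broken) − Σ(formed) = 2351 − 2883 = −532 kJ

ΔH ≈ −532 kJ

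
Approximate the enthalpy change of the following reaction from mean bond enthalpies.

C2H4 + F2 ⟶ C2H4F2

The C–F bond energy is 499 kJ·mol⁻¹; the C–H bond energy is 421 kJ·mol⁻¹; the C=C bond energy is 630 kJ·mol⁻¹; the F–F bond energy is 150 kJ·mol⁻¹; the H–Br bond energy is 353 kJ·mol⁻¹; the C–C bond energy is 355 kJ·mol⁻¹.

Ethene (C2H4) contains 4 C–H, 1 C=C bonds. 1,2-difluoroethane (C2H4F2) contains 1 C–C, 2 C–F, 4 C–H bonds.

ΔH ≈ −573 kJ

Bonds broken (reactants):
  C–H: 4 × 421 = 1684
  C=C: 1 × 630 = 630
  F–F: 1 × 150 = 150
  Σ(broken) = 2464 kJ
Bonds formed (products):
  C–C: 1 × 355 = 355
  C–F: 2 × 499 = 998
  C–H: 4 × 421 = 1684
  Σ(formed) = 3037 kJ
ΔH = Σ(broken) − Σ(formed) = 2464 − 3037 = −573 kJ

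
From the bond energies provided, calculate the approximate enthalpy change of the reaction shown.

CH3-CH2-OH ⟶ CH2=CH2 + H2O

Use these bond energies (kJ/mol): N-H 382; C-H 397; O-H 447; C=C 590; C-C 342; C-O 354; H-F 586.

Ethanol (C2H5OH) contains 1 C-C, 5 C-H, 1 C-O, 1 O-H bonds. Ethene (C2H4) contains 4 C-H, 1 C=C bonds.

ΔH ≈ +56 kJ

Bonds broken (reactants):
  C-C: 1 × 342 = 342
  C-H: 5 × 397 = 1985
  C-O: 1 × 354 = 354
  O-H: 1 × 447 = 447
  Σ(broken) = 3128 kJ
Bonds formed (products):
  C-H: 4 × 397 = 1588
  C=C: 1 × 590 = 590
  O-H: 2 × 447 = 894
  Σ(formed) = 3072 kJ
ΔH = Σ(broken) − Σ(formed) = 3128 − 3072 = +56 kJ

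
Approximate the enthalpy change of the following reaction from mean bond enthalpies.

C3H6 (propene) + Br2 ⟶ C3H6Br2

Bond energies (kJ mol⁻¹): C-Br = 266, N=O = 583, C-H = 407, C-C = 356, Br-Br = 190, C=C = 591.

Bonds broken (reactants):
  Br-Br: 1 × 190 = 190
  C-C: 1 × 356 = 356
  C-H: 6 × 407 = 2442
  C=C: 1 × 591 = 591
  Σ(broken) = 3579 kJ
Bonds formed (products):
  C-Br: 2 × 266 = 532
  C-C: 2 × 356 = 712
  C-H: 6 × 407 = 2442
  Σ(formed) = 3686 kJ
ΔH = Σ(broken) − Σ(formed) = 3579 − 3686 = −107 kJ

ΔH ≈ −107 kJ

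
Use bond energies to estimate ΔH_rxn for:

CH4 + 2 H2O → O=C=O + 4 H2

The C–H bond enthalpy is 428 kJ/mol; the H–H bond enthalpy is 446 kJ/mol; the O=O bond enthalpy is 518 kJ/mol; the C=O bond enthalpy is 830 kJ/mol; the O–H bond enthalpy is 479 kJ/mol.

ΔH ≈ +184 kJ

Bonds broken (reactants):
  C–H: 4 × 428 = 1712
  O–H: 4 × 479 = 1916
  Σ(broken) = 3628 kJ
Bonds formed (products):
  C=O: 2 × 830 = 1660
  H–H: 4 × 446 = 1784
  Σ(formed) = 3444 kJ
ΔH = Σ(broken) − Σ(formed) = 3628 − 3444 = +184 kJ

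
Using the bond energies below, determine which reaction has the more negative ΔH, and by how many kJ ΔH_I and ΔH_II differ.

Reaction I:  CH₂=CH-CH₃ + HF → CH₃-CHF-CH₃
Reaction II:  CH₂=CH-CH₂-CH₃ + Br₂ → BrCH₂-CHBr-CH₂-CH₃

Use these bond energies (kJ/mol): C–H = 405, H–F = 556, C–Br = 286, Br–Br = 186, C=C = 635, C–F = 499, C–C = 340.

Reaction II, by 38 kJ

Reaction I:
  Bonds broken (reactants):
    C–C: 1 × 340 = 340
    C–H: 6 × 405 = 2430
    C=C: 1 × 635 = 635
    H–F: 1 × 556 = 556
    Σ(broken) = 3961 kJ
  Bonds formed (products):
    C–C: 2 × 340 = 680
    C–F: 1 × 499 = 499
    C–H: 7 × 405 = 2835
    Σ(formed) = 4014 kJ
  ΔH_I = 3961 − 4014 = −53 kJ
Reaction II:
  Bonds broken (reactants):
    Br–Br: 1 × 186 = 186
    C–C: 2 × 340 = 680
    C–H: 8 × 405 = 3240
    C=C: 1 × 635 = 635
    Σ(broken) = 4741 kJ
  Bonds formed (products):
    C–Br: 2 × 286 = 572
    C–C: 3 × 340 = 1020
    C–H: 8 × 405 = 3240
    Σ(formed) = 4832 kJ
  ΔH_II = 4741 − 4832 = −91 kJ
ΔH_I − ΔH_II = +38 kJ, so reaction II has the more negative ΔH; |ΔH_I − ΔH_II| = 38 kJ.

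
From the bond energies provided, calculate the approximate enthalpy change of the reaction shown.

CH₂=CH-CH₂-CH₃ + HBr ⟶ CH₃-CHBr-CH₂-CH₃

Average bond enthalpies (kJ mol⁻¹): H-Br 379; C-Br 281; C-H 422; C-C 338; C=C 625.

Bonds broken (reactants):
  C-C: 2 × 338 = 676
  C-H: 8 × 422 = 3376
  C=C: 1 × 625 = 625
  H-Br: 1 × 379 = 379
  Σ(broken) = 5056 kJ
Bonds formed (products):
  C-Br: 1 × 281 = 281
  C-C: 3 × 338 = 1014
  C-H: 9 × 422 = 3798
  Σ(formed) = 5093 kJ
ΔH = Σ(broken) − Σ(formed) = 5056 − 5093 = −37 kJ

ΔH ≈ −37 kJ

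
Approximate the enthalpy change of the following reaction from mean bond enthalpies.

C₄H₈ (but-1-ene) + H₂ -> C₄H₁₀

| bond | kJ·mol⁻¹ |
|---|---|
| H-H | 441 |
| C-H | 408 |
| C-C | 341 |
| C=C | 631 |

ΔH ≈ −85 kJ

Bonds broken (reactants):
  C-C: 2 × 341 = 682
  C-H: 8 × 408 = 3264
  C=C: 1 × 631 = 631
  H-H: 1 × 441 = 441
  Σ(broken) = 5018 kJ
Bonds formed (products):
  C-C: 3 × 341 = 1023
  C-H: 10 × 408 = 4080
  Σ(formed) = 5103 kJ
ΔH = Σ(broken) − Σ(formed) = 5018 − 5103 = −85 kJ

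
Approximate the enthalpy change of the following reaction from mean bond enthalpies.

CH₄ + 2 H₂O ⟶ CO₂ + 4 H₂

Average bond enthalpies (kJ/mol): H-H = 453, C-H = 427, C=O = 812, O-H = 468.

ΔH ≈ +144 kJ

Bonds broken (reactants):
  C-H: 4 × 427 = 1708
  O-H: 4 × 468 = 1872
  Σ(broken) = 3580 kJ
Bonds formed (products):
  C=O: 2 × 812 = 1624
  H-H: 4 × 453 = 1812
  Σ(formed) = 3436 kJ
ΔH = Σ(broken) − Σ(formed) = 3580 − 3436 = +144 kJ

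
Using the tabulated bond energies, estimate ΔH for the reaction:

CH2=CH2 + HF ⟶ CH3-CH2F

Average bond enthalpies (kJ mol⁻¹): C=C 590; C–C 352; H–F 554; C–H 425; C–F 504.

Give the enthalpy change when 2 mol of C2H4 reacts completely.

ΔH = −274 kJ

Bonds broken (reactants):
  C–H: 4 × 425 = 1700
  C=C: 1 × 590 = 590
  H–F: 1 × 554 = 554
  Σ(broken) = 2844 kJ
Bonds formed (products):
  C–C: 1 × 352 = 352
  C–F: 1 × 504 = 504
  C–H: 5 × 425 = 2125
  Σ(formed) = 2981 kJ
ΔH = Σ(broken) − Σ(formed) = 2844 − 2981 = −137 kJ
For 2× the reaction as written: 2 × (−137) = −274 kJ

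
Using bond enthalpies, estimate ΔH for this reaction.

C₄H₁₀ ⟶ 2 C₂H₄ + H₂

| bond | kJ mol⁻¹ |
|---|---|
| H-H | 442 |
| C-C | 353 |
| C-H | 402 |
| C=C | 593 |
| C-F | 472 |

ΔH ≈ +235 kJ

Bonds broken (reactants):
  C-C: 3 × 353 = 1059
  C-H: 10 × 402 = 4020
  Σ(broken) = 5079 kJ
Bonds formed (products):
  C-H: 8 × 402 = 3216
  C=C: 2 × 593 = 1186
  H-H: 1 × 442 = 442
  Σ(formed) = 4844 kJ
ΔH = Σ(broken) − Σ(formed) = 5079 − 4844 = +235 kJ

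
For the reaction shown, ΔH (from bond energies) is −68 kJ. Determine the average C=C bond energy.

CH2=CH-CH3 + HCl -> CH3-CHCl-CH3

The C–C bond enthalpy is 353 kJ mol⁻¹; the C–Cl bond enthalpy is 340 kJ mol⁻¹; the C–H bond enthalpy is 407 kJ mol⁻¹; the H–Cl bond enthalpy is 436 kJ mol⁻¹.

Let D be the C=C bond energy.
Σ(broken) = 1×353 + 6×407 + 1×D + 1×436 = 3231 + D
Σ(formed) = 2×353 + 1×340 + 7×407 = 3895
ΔH = Σ(broken) − Σ(formed) = (3231 + D) − (3895) = −664 + D
Setting this equal to −68 kJ gives D = 596 kJ/mol.

D(C=C) ≈ 596 kJ/mol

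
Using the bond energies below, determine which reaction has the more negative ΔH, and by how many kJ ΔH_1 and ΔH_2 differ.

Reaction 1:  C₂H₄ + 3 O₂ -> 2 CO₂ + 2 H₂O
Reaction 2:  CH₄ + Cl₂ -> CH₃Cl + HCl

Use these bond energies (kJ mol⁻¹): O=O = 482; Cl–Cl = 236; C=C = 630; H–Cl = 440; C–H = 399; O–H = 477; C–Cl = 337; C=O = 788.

Reaction 1:
  Bonds broken (reactants):
    C–H: 4 × 399 = 1596
    C=C: 1 × 630 = 630
    O=O: 3 × 482 = 1446
    Σ(broken) = 3672 kJ
  Bonds formed (products):
    C=O: 4 × 788 = 3152
    O–H: 4 × 477 = 1908
    Σ(formed) = 5060 kJ
  ΔH_1 = 3672 − 5060 = −1388 kJ
Reaction 2:
  Bonds broken (reactants):
    C–H: 4 × 399 = 1596
    Cl–Cl: 1 × 236 = 236
    Σ(broken) = 1832 kJ
  Bonds formed (products):
    C–Cl: 1 × 337 = 337
    C–H: 3 × 399 = 1197
    H–Cl: 1 × 440 = 440
    Σ(formed) = 1974 kJ
  ΔH_2 = 1832 − 1974 = −142 kJ
ΔH_1 − ΔH_2 = −1246 kJ, so reaction 1 has the more negative ΔH; |ΔH_1 − ΔH_2| = 1246 kJ.

Reaction 1, by 1246 kJ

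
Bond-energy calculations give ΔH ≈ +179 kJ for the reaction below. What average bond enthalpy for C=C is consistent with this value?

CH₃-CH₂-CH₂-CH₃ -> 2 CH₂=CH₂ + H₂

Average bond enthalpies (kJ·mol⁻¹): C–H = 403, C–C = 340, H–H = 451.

D(C=C) ≈ 598 kJ/mol

Let D be the C=C bond energy.
Σ(broken) = 3×340 + 10×403 = 5050
Σ(formed) = 8×403 + 2×D + 1×451 = 3675 + 2D
ΔH = Σ(broken) − Σ(formed) = (5050) − (3675 + 2D) = +1375 − 2D
Setting this equal to +179 kJ gives 2D = 1196, so D = 598 kJ/mol.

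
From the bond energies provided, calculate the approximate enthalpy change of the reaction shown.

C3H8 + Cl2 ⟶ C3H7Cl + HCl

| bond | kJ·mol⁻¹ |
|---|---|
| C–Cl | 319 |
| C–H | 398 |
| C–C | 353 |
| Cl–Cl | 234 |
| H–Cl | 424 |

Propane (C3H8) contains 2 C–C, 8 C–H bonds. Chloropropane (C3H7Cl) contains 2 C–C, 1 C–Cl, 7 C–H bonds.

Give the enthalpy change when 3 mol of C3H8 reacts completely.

Bonds broken (reactants):
  C–C: 2 × 353 = 706
  C–H: 8 × 398 = 3184
  Cl–Cl: 1 × 234 = 234
  Σ(broken) = 4124 kJ
Bonds formed (products):
  C–C: 2 × 353 = 706
  C–Cl: 1 × 319 = 319
  C–H: 7 × 398 = 2786
  H–Cl: 1 × 424 = 424
  Σ(formed) = 4235 kJ
ΔH = Σ(broken) − Σ(formed) = 4124 − 4235 = −111 kJ
For 3× the reaction as written: 3 × (−111) = −333 kJ

ΔH = −333 kJ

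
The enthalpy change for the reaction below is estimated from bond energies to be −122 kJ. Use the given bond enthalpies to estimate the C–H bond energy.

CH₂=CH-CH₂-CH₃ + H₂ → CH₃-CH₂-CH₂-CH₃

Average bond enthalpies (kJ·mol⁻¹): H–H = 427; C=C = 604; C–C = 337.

D(C–H) ≈ 408 kJ/mol

Let D be the C–H bond energy.
Σ(broken) = 2×337 + 8×D + 1×604 + 1×427 = 1705 + 8D
Σ(formed) = 3×337 + 10×D = 1011 + 10D
ΔH = Σ(broken) − Σ(formed) = (1705 + 8D) − (1011 + 10D) = +694 − 2D
Setting this equal to −122 kJ gives 2D = 816, so D = 408 kJ/mol.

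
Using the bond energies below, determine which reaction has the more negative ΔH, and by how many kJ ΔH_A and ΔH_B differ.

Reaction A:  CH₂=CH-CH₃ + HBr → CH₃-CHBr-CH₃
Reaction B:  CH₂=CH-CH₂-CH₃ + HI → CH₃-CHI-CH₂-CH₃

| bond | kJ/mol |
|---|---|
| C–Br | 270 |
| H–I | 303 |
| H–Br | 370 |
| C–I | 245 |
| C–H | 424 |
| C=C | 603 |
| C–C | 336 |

Reaction B, by 42 kJ

Reaction A:
  Bonds broken (reactants):
    C–C: 1 × 336 = 336
    C–H: 6 × 424 = 2544
    C=C: 1 × 603 = 603
    H–Br: 1 × 370 = 370
    Σ(broken) = 3853 kJ
  Bonds formed (products):
    C–Br: 1 × 270 = 270
    C–C: 2 × 336 = 672
    C–H: 7 × 424 = 2968
    Σ(formed) = 3910 kJ
  ΔH_A = 3853 − 3910 = −57 kJ
Reaction B:
  Bonds broken (reactants):
    C–C: 2 × 336 = 672
    C–H: 8 × 424 = 3392
    C=C: 1 × 603 = 603
    H–I: 1 × 303 = 303
    Σ(broken) = 4970 kJ
  Bonds formed (products):
    C–C: 3 × 336 = 1008
    C–H: 9 × 424 = 3816
    C–I: 1 × 245 = 245
    Σ(formed) = 5069 kJ
  ΔH_B = 4970 − 5069 = −99 kJ
ΔH_A − ΔH_B = +42 kJ, so reaction B has the more negative ΔH; |ΔH_A − ΔH_B| = 42 kJ.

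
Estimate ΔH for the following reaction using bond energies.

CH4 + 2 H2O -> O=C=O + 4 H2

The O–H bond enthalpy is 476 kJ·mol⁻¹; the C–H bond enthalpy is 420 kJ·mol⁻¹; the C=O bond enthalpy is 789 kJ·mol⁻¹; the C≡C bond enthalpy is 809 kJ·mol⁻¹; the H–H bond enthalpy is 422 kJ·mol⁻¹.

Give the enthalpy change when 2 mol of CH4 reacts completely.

ΔH = +636 kJ

Bonds broken (reactants):
  C–H: 4 × 420 = 1680
  O–H: 4 × 476 = 1904
  Σ(broken) = 3584 kJ
Bonds formed (products):
  C=O: 2 × 789 = 1578
  H–H: 4 × 422 = 1688
  Σ(formed) = 3266 kJ
ΔH = Σ(broken) − Σ(formed) = 3584 − 3266 = +318 kJ
For 2× the reaction as written: 2 × (+318) = +636 kJ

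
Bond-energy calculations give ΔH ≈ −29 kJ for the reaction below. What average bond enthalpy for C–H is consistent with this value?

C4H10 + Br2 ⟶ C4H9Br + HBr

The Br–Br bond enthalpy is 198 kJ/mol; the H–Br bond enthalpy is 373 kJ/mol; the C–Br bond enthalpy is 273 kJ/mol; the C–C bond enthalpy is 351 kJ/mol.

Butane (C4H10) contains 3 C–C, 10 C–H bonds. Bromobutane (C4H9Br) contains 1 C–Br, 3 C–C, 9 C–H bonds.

Let D be the C–H bond energy.
Σ(broken) = 1×198 + 3×351 + 10×D = 1251 + 10D
Σ(formed) = 1×273 + 3×351 + 9×D + 1×373 = 1699 + 9D
ΔH = Σ(broken) − Σ(formed) = (1251 + 10D) − (1699 + 9D) = −448 + D
Setting this equal to −29 kJ gives D = 419 kJ/mol.

D(C–H) ≈ 419 kJ/mol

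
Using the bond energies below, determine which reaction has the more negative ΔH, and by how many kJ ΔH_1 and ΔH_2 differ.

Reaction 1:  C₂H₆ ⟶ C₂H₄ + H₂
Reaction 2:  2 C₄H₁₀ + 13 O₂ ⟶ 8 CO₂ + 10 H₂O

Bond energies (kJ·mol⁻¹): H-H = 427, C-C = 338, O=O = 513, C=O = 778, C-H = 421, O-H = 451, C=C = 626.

Reaction 2, by 4478 kJ

Reaction 1:
  Bonds broken (reactants):
    C-C: 1 × 338 = 338
    C-H: 6 × 421 = 2526
    Σ(broken) = 2864 kJ
  Bonds formed (products):
    C-H: 4 × 421 = 1684
    C=C: 1 × 626 = 626
    H-H: 1 × 427 = 427
    Σ(formed) = 2737 kJ
  ΔH_1 = 2864 − 2737 = +127 kJ
Reaction 2:
  Bonds broken (reactants):
    C-C: 6 × 338 = 2028
    C-H: 20 × 421 = 8420
    O=O: 13 × 513 = 6669
    Σ(broken) = 17117 kJ
  Bonds formed (products):
    C=O: 16 × 778 = 12448
    O-H: 20 × 451 = 9020
    Σ(formed) = 21468 kJ
  ΔH_2 = 17117 − 21468 = −4351 kJ
ΔH_1 − ΔH_2 = +4478 kJ, so reaction 2 has the more negative ΔH; |ΔH_1 − ΔH_2| = 4478 kJ.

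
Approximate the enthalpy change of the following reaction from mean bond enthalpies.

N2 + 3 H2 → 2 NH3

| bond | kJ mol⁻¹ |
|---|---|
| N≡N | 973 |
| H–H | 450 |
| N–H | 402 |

Bonds broken (reactants):
  H–H: 3 × 450 = 1350
  N≡N: 1 × 973 = 973
  Σ(broken) = 2323 kJ
Bonds formed (products):
  N–H: 6 × 402 = 2412
  Σ(formed) = 2412 kJ
ΔH = Σ(broken) − Σ(formed) = 2323 − 2412 = −89 kJ

ΔH ≈ −89 kJ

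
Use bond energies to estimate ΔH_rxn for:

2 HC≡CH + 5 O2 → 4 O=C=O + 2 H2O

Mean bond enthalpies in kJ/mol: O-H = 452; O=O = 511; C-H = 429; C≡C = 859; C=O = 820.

Bonds broken (reactants):
  C≡C: 2 × 859 = 1718
  C-H: 4 × 429 = 1716
  O=O: 5 × 511 = 2555
  Σ(broken) = 5989 kJ
Bonds formed (products):
  C=O: 8 × 820 = 6560
  O-H: 4 × 452 = 1808
  Σ(formed) = 8368 kJ
ΔH = Σ(broken) − Σ(formed) = 5989 − 8368 = −2379 kJ

ΔH ≈ −2379 kJ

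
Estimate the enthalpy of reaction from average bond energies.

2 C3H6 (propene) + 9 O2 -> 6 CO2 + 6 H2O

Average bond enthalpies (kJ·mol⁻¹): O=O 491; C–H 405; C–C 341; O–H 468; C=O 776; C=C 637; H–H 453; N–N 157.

Bonds broken (reactants):
  C–C: 2 × 341 = 682
  C–H: 12 × 405 = 4860
  C=C: 2 × 637 = 1274
  O=O: 9 × 491 = 4419
  Σ(broken) = 11235 kJ
Bonds formed (products):
  C=O: 12 × 776 = 9312
  O–H: 12 × 468 = 5616
  Σ(formed) = 14928 kJ
ΔH = Σ(broken) − Σ(formed) = 11235 − 14928 = −3693 kJ

ΔH ≈ −3693 kJ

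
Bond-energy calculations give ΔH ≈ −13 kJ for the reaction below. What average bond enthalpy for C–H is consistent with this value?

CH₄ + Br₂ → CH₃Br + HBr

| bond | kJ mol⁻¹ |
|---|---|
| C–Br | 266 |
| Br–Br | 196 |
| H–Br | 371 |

Let D be the C–H bond energy.
Σ(broken) = 1×196 + 4×D = 196 + 4D
Σ(formed) = 1×266 + 3×D + 1×371 = 637 + 3D
ΔH = Σ(broken) − Σ(formed) = (196 + 4D) − (637 + 3D) = −441 + D
Setting this equal to −13 kJ gives D = 428 kJ/mol.

D(C–H) ≈ 428 kJ/mol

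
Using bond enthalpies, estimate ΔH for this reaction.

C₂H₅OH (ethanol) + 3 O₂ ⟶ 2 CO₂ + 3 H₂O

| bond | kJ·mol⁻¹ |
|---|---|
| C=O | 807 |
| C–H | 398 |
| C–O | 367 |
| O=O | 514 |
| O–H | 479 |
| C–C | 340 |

ΔH ≈ −1384 kJ

Bonds broken (reactants):
  C–C: 1 × 340 = 340
  C–H: 5 × 398 = 1990
  C–O: 1 × 367 = 367
  O–H: 1 × 479 = 479
  O=O: 3 × 514 = 1542
  Σ(broken) = 4718 kJ
Bonds formed (products):
  C=O: 4 × 807 = 3228
  O–H: 6 × 479 = 2874
  Σ(formed) = 6102 kJ
ΔH = Σ(broken) − Σ(formed) = 4718 − 6102 = −1384 kJ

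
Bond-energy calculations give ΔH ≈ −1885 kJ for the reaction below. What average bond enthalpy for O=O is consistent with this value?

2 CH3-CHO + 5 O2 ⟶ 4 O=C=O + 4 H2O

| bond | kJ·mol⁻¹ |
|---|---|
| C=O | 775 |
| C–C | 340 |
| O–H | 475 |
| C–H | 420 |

Let D be the O=O bond energy.
Σ(broken) = 2×340 + 8×420 + 2×775 + 5×D = 5590 + 5D
Σ(formed) = 8×775 + 8×475 = 10000
ΔH = Σ(broken) − Σ(formed) = (5590 + 5D) − (10000) = −4410 + 5D
Setting this equal to −1885 kJ gives 5D = 2525, so D = 505 kJ/mol.

D(O=O) ≈ 505 kJ/mol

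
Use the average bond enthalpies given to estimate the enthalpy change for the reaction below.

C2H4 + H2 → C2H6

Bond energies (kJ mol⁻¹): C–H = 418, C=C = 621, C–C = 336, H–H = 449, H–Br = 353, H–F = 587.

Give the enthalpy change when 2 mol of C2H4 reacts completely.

ΔH = −204 kJ

Bonds broken (reactants):
  C–H: 4 × 418 = 1672
  C=C: 1 × 621 = 621
  H–H: 1 × 449 = 449
  Σ(broken) = 2742 kJ
Bonds formed (products):
  C–C: 1 × 336 = 336
  C–H: 6 × 418 = 2508
  Σ(formed) = 2844 kJ
ΔH = Σ(broken) − Σ(formed) = 2742 − 2844 = −102 kJ
For 2× the reaction as written: 2 × (−102) = −204 kJ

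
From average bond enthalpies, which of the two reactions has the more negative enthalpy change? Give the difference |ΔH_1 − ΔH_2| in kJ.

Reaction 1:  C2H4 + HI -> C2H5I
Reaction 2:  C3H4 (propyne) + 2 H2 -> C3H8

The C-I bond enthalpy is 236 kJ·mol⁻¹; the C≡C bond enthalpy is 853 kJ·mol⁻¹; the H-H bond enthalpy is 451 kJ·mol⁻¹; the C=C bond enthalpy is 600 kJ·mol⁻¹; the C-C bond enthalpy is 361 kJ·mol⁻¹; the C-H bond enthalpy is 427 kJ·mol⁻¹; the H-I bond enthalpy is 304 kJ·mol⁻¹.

Reaction 1:
  Bonds broken (reactants):
    C-H: 4 × 427 = 1708
    C=C: 1 × 600 = 600
    H-I: 1 × 304 = 304
    Σ(broken) = 2612 kJ
  Bonds formed (products):
    C-C: 1 × 361 = 361
    C-H: 5 × 427 = 2135
    C-I: 1 × 236 = 236
    Σ(formed) = 2732 kJ
  ΔH_1 = 2612 − 2732 = −120 kJ
Reaction 2:
  Bonds broken (reactants):
    C≡C: 1 × 853 = 853
    C-C: 1 × 361 = 361
    C-H: 4 × 427 = 1708
    H-H: 2 × 451 = 902
    Σ(broken) = 3824 kJ
  Bonds formed (products):
    C-C: 2 × 361 = 722
    C-H: 8 × 427 = 3416
    Σ(formed) = 4138 kJ
  ΔH_2 = 3824 − 4138 = −314 kJ
ΔH_1 − ΔH_2 = +194 kJ, so reaction 2 has the more negative ΔH; |ΔH_1 − ΔH_2| = 194 kJ.

Reaction 2, by 194 kJ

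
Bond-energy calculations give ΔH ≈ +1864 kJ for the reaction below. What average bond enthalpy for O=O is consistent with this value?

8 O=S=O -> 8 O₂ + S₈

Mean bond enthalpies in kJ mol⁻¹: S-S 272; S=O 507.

Let D be the O=O bond energy.
Σ(broken) = 16×507 = 8112
Σ(formed) = 8×D + 8×272 = 2176 + 8D
ΔH = Σ(broken) − Σ(formed) = (8112) − (2176 + 8D) = +5936 − 8D
Setting this equal to +1864 kJ gives 8D = 4072, so D = 509 kJ/mol.

D(O=O) ≈ 509 kJ/mol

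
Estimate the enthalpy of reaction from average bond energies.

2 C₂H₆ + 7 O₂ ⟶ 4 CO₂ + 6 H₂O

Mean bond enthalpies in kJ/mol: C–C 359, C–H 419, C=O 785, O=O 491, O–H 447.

ΔH ≈ −2461 kJ

Bonds broken (reactants):
  C–C: 2 × 359 = 718
  C–H: 12 × 419 = 5028
  O=O: 7 × 491 = 3437
  Σ(broken) = 9183 kJ
Bonds formed (products):
  C=O: 8 × 785 = 6280
  O–H: 12 × 447 = 5364
  Σ(formed) = 11644 kJ
ΔH = Σ(broken) − Σ(formed) = 9183 − 11644 = −2461 kJ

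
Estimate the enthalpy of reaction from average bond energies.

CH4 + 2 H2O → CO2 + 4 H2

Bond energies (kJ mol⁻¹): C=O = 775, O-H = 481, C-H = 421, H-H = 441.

Bonds broken (reactants):
  C-H: 4 × 421 = 1684
  O-H: 4 × 481 = 1924
  Σ(broken) = 3608 kJ
Bonds formed (products):
  C=O: 2 × 775 = 1550
  H-H: 4 × 441 = 1764
  Σ(formed) = 3314 kJ
ΔH = Σ(broken) − Σ(formed) = 3608 − 3314 = +294 kJ

ΔH ≈ +294 kJ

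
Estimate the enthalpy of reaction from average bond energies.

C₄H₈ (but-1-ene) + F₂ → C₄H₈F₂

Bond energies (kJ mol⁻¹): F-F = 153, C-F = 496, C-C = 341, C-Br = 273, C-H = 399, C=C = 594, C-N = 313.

ΔH ≈ −586 kJ

Bonds broken (reactants):
  C-C: 2 × 341 = 682
  C-H: 8 × 399 = 3192
  C=C: 1 × 594 = 594
  F-F: 1 × 153 = 153
  Σ(broken) = 4621 kJ
Bonds formed (products):
  C-C: 3 × 341 = 1023
  C-F: 2 × 496 = 992
  C-H: 8 × 399 = 3192
  Σ(formed) = 5207 kJ
ΔH = Σ(broken) − Σ(formed) = 4621 − 5207 = −586 kJ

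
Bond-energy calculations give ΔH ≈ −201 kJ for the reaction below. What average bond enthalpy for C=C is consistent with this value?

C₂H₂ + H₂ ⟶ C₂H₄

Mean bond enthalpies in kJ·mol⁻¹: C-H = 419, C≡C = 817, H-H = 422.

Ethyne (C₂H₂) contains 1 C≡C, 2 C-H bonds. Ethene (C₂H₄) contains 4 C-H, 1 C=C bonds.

Let D be the C=C bond energy.
Σ(broken) = 1×817 + 2×419 + 1×422 = 2077
Σ(formed) = 4×419 + 1×D = 1676 + D
ΔH = Σ(broken) − Σ(formed) = (2077) − (1676 + D) = +401 − D
Setting this equal to −201 kJ gives D = 602 kJ/mol.

D(C=C) ≈ 602 kJ/mol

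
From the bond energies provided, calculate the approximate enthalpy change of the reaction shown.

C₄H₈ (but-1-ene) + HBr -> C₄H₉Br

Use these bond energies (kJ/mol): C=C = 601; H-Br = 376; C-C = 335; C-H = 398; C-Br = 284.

Bonds broken (reactants):
  C-C: 2 × 335 = 670
  C-H: 8 × 398 = 3184
  C=C: 1 × 601 = 601
  H-Br: 1 × 376 = 376
  Σ(broken) = 4831 kJ
Bonds formed (products):
  C-Br: 1 × 284 = 284
  C-C: 3 × 335 = 1005
  C-H: 9 × 398 = 3582
  Σ(formed) = 4871 kJ
ΔH = Σ(broken) − Σ(formed) = 4831 − 4871 = −40 kJ

ΔH ≈ −40 kJ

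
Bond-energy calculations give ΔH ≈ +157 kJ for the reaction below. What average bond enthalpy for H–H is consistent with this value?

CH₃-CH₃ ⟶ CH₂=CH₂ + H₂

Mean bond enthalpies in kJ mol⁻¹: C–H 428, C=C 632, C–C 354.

Let D be the H–H bond energy.
Σ(broken) = 1×354 + 6×428 = 2922
Σ(formed) = 4×428 + 1×632 + 1×D = 2344 + D
ΔH = Σ(broken) − Σ(formed) = (2922) − (2344 + D) = +578 − D
Setting this equal to +157 kJ gives D = 421 kJ/mol.

D(H–H) ≈ 421 kJ/mol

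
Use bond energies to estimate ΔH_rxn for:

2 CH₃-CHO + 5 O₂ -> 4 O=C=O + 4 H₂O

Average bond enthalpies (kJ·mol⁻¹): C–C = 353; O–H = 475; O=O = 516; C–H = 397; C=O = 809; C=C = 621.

ΔH ≈ −2192 kJ

Bonds broken (reactants):
  C–C: 2 × 353 = 706
  C–H: 8 × 397 = 3176
  C=O: 2 × 809 = 1618
  O=O: 5 × 516 = 2580
  Σ(broken) = 8080 kJ
Bonds formed (products):
  C=O: 8 × 809 = 6472
  O–H: 8 × 475 = 3800
  Σ(formed) = 10272 kJ
ΔH = Σ(broken) − Σ(formed) = 8080 − 10272 = −2192 kJ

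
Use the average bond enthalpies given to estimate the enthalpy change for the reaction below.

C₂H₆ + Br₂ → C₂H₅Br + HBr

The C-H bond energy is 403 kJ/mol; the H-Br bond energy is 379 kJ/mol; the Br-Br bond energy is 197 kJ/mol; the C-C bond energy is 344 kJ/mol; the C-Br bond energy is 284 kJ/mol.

Bonds broken (reactants):
  Br-Br: 1 × 197 = 197
  C-C: 1 × 344 = 344
  C-H: 6 × 403 = 2418
  Σ(broken) = 2959 kJ
Bonds formed (products):
  C-Br: 1 × 284 = 284
  C-C: 1 × 344 = 344
  C-H: 5 × 403 = 2015
  H-Br: 1 × 379 = 379
  Σ(formed) = 3022 kJ
ΔH = Σ(broken) − Σ(formed) = 2959 − 3022 = −63 kJ

ΔH ≈ −63 kJ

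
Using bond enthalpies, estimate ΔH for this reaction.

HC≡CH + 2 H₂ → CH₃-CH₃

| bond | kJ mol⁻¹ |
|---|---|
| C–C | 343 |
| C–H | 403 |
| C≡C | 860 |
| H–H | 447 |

ΔH ≈ −201 kJ

Bonds broken (reactants):
  C≡C: 1 × 860 = 860
  C–H: 2 × 403 = 806
  H–H: 2 × 447 = 894
  Σ(broken) = 2560 kJ
Bonds formed (products):
  C–C: 1 × 343 = 343
  C–H: 6 × 403 = 2418
  Σ(formed) = 2761 kJ
ΔH = Σ(broken) − Σ(formed) = 2560 − 2761 = −201 kJ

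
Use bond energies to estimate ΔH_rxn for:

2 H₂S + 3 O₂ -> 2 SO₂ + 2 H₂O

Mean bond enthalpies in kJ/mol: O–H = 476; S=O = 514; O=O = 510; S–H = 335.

Bonds broken (reactants):
  O=O: 3 × 510 = 1530
  S–H: 4 × 335 = 1340
  Σ(broken) = 2870 kJ
Bonds formed (products):
  O–H: 4 × 476 = 1904
  S=O: 4 × 514 = 2056
  Σ(formed) = 3960 kJ
ΔH = Σ(broken) − Σ(formed) = 2870 − 3960 = −1090 kJ

ΔH ≈ −1090 kJ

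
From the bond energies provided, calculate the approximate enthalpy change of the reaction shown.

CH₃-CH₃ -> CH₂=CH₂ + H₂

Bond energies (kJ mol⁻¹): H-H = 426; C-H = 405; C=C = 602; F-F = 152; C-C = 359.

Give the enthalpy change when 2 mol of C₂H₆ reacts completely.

ΔH = +282 kJ

Bonds broken (reactants):
  C-C: 1 × 359 = 359
  C-H: 6 × 405 = 2430
  Σ(broken) = 2789 kJ
Bonds formed (products):
  C-H: 4 × 405 = 1620
  C=C: 1 × 602 = 602
  H-H: 1 × 426 = 426
  Σ(formed) = 2648 kJ
ΔH = Σ(broken) − Σ(formed) = 2789 − 2648 = +141 kJ
For 2× the reaction as written: 2 × (+141) = +282 kJ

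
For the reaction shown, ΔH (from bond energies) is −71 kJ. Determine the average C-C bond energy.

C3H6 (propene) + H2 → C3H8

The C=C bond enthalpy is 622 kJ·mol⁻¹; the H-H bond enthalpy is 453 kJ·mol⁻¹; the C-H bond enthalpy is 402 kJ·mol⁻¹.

D(C-C) ≈ 342 kJ/mol

Let D be the C-C bond energy.
Σ(broken) = 1×D + 6×402 + 1×622 + 1×453 = 3487 + D
Σ(formed) = 2×D + 8×402 = 3216 + 2D
ΔH = Σ(broken) − Σ(formed) = (3487 + D) − (3216 + 2D) = +271 − D
Setting this equal to −71 kJ gives D = 342 kJ/mol.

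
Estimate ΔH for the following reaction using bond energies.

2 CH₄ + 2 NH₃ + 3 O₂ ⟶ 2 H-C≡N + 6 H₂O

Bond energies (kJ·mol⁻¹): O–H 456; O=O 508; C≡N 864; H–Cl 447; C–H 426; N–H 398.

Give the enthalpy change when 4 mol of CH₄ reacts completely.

Bonds broken (reactants):
  C–H: 8 × 426 = 3408
  N–H: 6 × 398 = 2388
  O=O: 3 × 508 = 1524
  Σ(broken) = 7320 kJ
Bonds formed (products):
  C≡N: 2 × 864 = 1728
  C–H: 2 × 426 = 852
  O–H: 12 × 456 = 5472
  Σ(formed) = 8052 kJ
ΔH = Σ(broken) − Σ(formed) = 7320 − 8052 = −732 kJ
For 2× the reaction as written: 2 × (−732) = −1464 kJ

ΔH = −1464 kJ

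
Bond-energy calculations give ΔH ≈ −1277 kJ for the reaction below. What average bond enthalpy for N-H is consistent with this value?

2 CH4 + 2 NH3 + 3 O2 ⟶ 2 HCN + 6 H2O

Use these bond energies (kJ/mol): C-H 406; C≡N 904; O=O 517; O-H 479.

Let D be the N-H bond energy.
Σ(broken) = 8×406 + 6×D + 3×517 = 4799 + 6D
Σ(formed) = 2×904 + 2×406 + 12×479 = 8368
ΔH = Σ(broken) − Σ(formed) = (4799 + 6D) − (8368) = −3569 + 6D
Setting this equal to −1277 kJ gives 6D = 2292, so D = 382 kJ/mol.

D(N-H) ≈ 382 kJ/mol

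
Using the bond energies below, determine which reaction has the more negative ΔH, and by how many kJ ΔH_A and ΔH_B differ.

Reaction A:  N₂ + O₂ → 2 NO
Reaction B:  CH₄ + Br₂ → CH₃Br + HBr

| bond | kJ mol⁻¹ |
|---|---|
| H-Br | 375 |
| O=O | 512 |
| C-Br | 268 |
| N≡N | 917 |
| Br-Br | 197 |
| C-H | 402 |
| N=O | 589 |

Reaction A:
  Bonds broken (reactants):
    N≡N: 1 × 917 = 917
    O=O: 1 × 512 = 512
    Σ(broken) = 1429 kJ
  Bonds formed (products):
    N=O: 2 × 589 = 1178
    Σ(formed) = 1178 kJ
  ΔH_A = 1429 − 1178 = +251 kJ
Reaction B:
  Bonds broken (reactants):
    Br-Br: 1 × 197 = 197
    C-H: 4 × 402 = 1608
    Σ(broken) = 1805 kJ
  Bonds formed (products):
    C-Br: 1 × 268 = 268
    C-H: 3 × 402 = 1206
    H-Br: 1 × 375 = 375
    Σ(formed) = 1849 kJ
  ΔH_B = 1805 − 1849 = −44 kJ
ΔH_A − ΔH_B = +295 kJ, so reaction B has the more negative ΔH; |ΔH_A − ΔH_B| = 295 kJ.

Reaction B, by 295 kJ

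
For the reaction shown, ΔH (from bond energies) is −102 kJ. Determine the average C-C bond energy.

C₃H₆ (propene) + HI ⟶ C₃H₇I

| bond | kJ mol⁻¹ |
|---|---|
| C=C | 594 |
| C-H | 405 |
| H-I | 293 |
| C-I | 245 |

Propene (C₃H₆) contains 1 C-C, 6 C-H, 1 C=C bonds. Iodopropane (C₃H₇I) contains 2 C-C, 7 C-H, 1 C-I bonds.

Let D be the C-C bond energy.
Σ(broken) = 1×D + 6×405 + 1×594 + 1×293 = 3317 + D
Σ(formed) = 2×D + 7×405 + 1×245 = 3080 + 2D
ΔH = Σ(broken) − Σ(formed) = (3317 + D) − (3080 + 2D) = +237 − D
Setting this equal to −102 kJ gives D = 339 kJ/mol.

D(C-C) ≈ 339 kJ/mol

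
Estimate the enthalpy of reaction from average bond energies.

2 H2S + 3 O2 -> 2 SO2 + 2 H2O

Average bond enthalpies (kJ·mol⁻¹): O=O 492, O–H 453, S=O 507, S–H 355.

ΔH ≈ −944 kJ

Bonds broken (reactants):
  O=O: 3 × 492 = 1476
  S–H: 4 × 355 = 1420
  Σ(broken) = 2896 kJ
Bonds formed (products):
  O–H: 4 × 453 = 1812
  S=O: 4 × 507 = 2028
  Σ(formed) = 3840 kJ
ΔH = Σ(broken) − Σ(formed) = 2896 − 3840 = −944 kJ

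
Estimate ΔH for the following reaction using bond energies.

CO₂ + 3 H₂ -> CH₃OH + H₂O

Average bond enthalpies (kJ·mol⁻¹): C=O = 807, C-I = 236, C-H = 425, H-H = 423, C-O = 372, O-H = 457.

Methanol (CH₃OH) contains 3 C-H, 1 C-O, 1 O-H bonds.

ΔH ≈ −135 kJ

Bonds broken (reactants):
  C=O: 2 × 807 = 1614
  H-H: 3 × 423 = 1269
  Σ(broken) = 2883 kJ
Bonds formed (products):
  C-H: 3 × 425 = 1275
  C-O: 1 × 372 = 372
  O-H: 3 × 457 = 1371
  Σ(formed) = 3018 kJ
ΔH = Σ(broken) − Σ(formed) = 2883 − 3018 = −135 kJ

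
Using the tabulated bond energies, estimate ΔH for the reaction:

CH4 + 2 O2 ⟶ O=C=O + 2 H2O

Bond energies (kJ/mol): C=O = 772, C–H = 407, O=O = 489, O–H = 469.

Bonds broken (reactants):
  C–H: 4 × 407 = 1628
  O=O: 2 × 489 = 978
  Σ(broken) = 2606 kJ
Bonds formed (products):
  C=O: 2 × 772 = 1544
  O–H: 4 × 469 = 1876
  Σ(formed) = 3420 kJ
ΔH = Σ(broken) − Σ(formed) = 2606 − 3420 = −814 kJ

ΔH ≈ −814 kJ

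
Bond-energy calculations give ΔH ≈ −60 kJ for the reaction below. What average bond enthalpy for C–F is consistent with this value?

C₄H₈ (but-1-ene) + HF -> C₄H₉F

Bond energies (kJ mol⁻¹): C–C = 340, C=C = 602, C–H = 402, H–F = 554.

Let D be the C–F bond energy.
Σ(broken) = 2×340 + 8×402 + 1×602 + 1×554 = 5052
Σ(formed) = 3×340 + 1×D + 9×402 = 4638 + D
ΔH = Σ(broken) − Σ(formed) = (5052) − (4638 + D) = +414 − D
Setting this equal to −60 kJ gives D = 474 kJ/mol.

D(C–F) ≈ 474 kJ/mol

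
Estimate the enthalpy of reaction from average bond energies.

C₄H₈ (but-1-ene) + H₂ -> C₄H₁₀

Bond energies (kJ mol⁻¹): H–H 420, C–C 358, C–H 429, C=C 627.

ΔH ≈ −169 kJ

Bonds broken (reactants):
  C–C: 2 × 358 = 716
  C–H: 8 × 429 = 3432
  C=C: 1 × 627 = 627
  H–H: 1 × 420 = 420
  Σ(broken) = 5195 kJ
Bonds formed (products):
  C–C: 3 × 358 = 1074
  C–H: 10 × 429 = 4290
  Σ(formed) = 5364 kJ
ΔH = Σ(broken) − Σ(formed) = 5195 − 5364 = −169 kJ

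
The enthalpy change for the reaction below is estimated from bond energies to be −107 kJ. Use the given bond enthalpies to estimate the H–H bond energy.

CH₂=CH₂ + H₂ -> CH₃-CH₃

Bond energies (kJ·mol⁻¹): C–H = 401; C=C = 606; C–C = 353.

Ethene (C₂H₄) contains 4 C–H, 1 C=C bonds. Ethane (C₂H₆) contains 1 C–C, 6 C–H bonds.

D(H–H) ≈ 442 kJ/mol

Let D be the H–H bond energy.
Σ(broken) = 4×401 + 1×606 + 1×D = 2210 + D
Σ(formed) = 1×353 + 6×401 = 2759
ΔH = Σ(broken) − Σ(formed) = (2210 + D) − (2759) = −549 + D
Setting this equal to −107 kJ gives D = 442 kJ/mol.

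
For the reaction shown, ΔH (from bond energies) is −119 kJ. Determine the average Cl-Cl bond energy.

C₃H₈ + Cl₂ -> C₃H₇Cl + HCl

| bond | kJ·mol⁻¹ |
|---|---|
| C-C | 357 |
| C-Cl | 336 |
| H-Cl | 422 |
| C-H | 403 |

D(Cl-Cl) ≈ 236 kJ/mol

Let D be the Cl-Cl bond energy.
Σ(broken) = 2×357 + 8×403 + 1×D = 3938 + D
Σ(formed) = 2×357 + 1×336 + 7×403 + 1×422 = 4293
ΔH = Σ(broken) − Σ(formed) = (3938 + D) − (4293) = −355 + D
Setting this equal to −119 kJ gives D = 236 kJ/mol.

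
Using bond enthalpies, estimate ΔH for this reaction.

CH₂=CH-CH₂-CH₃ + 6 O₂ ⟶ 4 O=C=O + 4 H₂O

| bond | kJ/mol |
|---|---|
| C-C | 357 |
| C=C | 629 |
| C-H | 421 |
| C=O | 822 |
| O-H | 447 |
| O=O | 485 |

ΔH ≈ −2531 kJ

Bonds broken (reactants):
  C-C: 2 × 357 = 714
  C-H: 8 × 421 = 3368
  C=C: 1 × 629 = 629
  O=O: 6 × 485 = 2910
  Σ(broken) = 7621 kJ
Bonds formed (products):
  C=O: 8 × 822 = 6576
  O-H: 8 × 447 = 3576
  Σ(formed) = 10152 kJ
ΔH = Σ(broken) − Σ(formed) = 7621 − 10152 = −2531 kJ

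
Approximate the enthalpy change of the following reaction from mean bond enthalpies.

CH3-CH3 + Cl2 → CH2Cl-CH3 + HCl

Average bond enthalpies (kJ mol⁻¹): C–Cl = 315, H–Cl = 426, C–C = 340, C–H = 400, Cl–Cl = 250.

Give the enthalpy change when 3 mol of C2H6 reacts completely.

ΔH = −273 kJ

Bonds broken (reactants):
  C–C: 1 × 340 = 340
  C–H: 6 × 400 = 2400
  Cl–Cl: 1 × 250 = 250
  Σ(broken) = 2990 kJ
Bonds formed (products):
  C–C: 1 × 340 = 340
  C–Cl: 1 × 315 = 315
  C–H: 5 × 400 = 2000
  H–Cl: 1 × 426 = 426
  Σ(formed) = 3081 kJ
ΔH = Σ(broken) − Σ(formed) = 2990 − 3081 = −91 kJ
For 3× the reaction as written: 3 × (−91) = −273 kJ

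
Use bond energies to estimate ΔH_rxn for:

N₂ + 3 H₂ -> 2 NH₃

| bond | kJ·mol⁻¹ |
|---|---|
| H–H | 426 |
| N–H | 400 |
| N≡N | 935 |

Bonds broken (reactants):
  H–H: 3 × 426 = 1278
  N≡N: 1 × 935 = 935
  Σ(broken) = 2213 kJ
Bonds formed (products):
  N–H: 6 × 400 = 2400
  Σ(formed) = 2400 kJ
ΔH = Σ(broken) − Σ(formed) = 2213 − 2400 = −187 kJ

ΔH ≈ −187 kJ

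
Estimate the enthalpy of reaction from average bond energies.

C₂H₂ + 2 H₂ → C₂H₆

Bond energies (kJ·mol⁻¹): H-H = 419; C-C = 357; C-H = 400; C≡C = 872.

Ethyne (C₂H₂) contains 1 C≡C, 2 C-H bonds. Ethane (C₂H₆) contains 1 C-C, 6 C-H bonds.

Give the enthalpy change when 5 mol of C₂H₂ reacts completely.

ΔH = −1235 kJ

Bonds broken (reactants):
  C≡C: 1 × 872 = 872
  C-H: 2 × 400 = 800
  H-H: 2 × 419 = 838
  Σ(broken) = 2510 kJ
Bonds formed (products):
  C-C: 1 × 357 = 357
  C-H: 6 × 400 = 2400
  Σ(formed) = 2757 kJ
ΔH = Σ(broken) − Σ(formed) = 2510 − 2757 = −247 kJ
For 5× the reaction as written: 5 × (−247) = −1235 kJ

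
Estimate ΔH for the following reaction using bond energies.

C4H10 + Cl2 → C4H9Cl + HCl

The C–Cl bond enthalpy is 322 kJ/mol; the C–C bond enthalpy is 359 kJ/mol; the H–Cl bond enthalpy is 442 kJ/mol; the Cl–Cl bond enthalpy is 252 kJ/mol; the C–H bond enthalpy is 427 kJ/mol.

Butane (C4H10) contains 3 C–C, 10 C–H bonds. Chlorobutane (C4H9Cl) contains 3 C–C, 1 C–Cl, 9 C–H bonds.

Bonds broken (reactants):
  C–C: 3 × 359 = 1077
  C–H: 10 × 427 = 4270
  Cl–Cl: 1 × 252 = 252
  Σ(broken) = 5599 kJ
Bonds formed (products):
  C–C: 3 × 359 = 1077
  C–Cl: 1 × 322 = 322
  C–H: 9 × 427 = 3843
  H–Cl: 1 × 442 = 442
  Σ(formed) = 5684 kJ
ΔH = Σ(broken) − Σ(formed) = 5599 − 5684 = −85 kJ

ΔH ≈ −85 kJ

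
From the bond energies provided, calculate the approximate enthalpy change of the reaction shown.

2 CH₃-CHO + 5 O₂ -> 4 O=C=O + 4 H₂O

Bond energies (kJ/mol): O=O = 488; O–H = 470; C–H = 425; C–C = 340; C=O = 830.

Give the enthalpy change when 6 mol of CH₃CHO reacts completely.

Bonds broken (reactants):
  C–C: 2 × 340 = 680
  C–H: 8 × 425 = 3400
  C=O: 2 × 830 = 1660
  O=O: 5 × 488 = 2440
  Σ(broken) = 8180 kJ
Bonds formed (products):
  C=O: 8 × 830 = 6640
  O–H: 8 × 470 = 3760
  Σ(formed) = 10400 kJ
ΔH = Σ(broken) − Σ(formed) = 8180 − 10400 = −2220 kJ
For 3× the reaction as written: 3 × (−2220) = −6660 kJ

ΔH = −6660 kJ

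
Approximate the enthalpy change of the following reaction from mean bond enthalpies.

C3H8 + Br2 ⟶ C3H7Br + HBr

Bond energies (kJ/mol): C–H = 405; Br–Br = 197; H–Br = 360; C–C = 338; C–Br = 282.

Bonds broken (reactants):
  Br–Br: 1 × 197 = 197
  C–C: 2 × 338 = 676
  C–H: 8 × 405 = 3240
  Σ(broken) = 4113 kJ
Bonds formed (products):
  C–Br: 1 × 282 = 282
  C–C: 2 × 338 = 676
  C–H: 7 × 405 = 2835
  H–Br: 1 × 360 = 360
  Σ(formed) = 4153 kJ
ΔH = Σ(broken) − Σ(formed) = 4113 − 4153 = −40 kJ

ΔH ≈ −40 kJ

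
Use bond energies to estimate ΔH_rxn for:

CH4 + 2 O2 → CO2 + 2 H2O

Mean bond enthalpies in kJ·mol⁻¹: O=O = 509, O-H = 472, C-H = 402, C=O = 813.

ΔH ≈ −888 kJ

Bonds broken (reactants):
  C-H: 4 × 402 = 1608
  O=O: 2 × 509 = 1018
  Σ(broken) = 2626 kJ
Bonds formed (products):
  C=O: 2 × 813 = 1626
  O-H: 4 × 472 = 1888
  Σ(formed) = 3514 kJ
ΔH = Σ(broken) − Σ(formed) = 2626 − 3514 = −888 kJ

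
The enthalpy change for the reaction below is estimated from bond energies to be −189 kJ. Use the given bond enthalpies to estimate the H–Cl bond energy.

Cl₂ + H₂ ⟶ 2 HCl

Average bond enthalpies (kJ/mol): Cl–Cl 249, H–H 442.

D(H–Cl) ≈ 440 kJ/mol

Let D be the H–Cl bond energy.
Σ(broken) = 1×249 + 1×442 = 691
Σ(formed) = 2×D = 2D
ΔH = Σ(broken) − Σ(formed) = (691) − (2D) = +691 − 2D
Setting this equal to −189 kJ gives 2D = 880, so D = 440 kJ/mol.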